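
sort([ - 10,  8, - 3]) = [ - 10, - 3, 8]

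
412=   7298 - 6886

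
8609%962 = 913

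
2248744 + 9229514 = 11478258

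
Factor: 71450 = 2^1*5^2*1429^1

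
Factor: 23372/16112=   5843/4028 = 2^( - 2)*19^(-1 ) * 53^( - 1 )*5843^1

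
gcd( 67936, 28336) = 176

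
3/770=3/770=0.00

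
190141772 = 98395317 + 91746455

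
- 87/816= - 29/272 = -  0.11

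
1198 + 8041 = 9239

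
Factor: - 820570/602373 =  - 2^1  *  3^( - 1)*5^1*31^1*199^( - 1)*1009^( -1)*2647^1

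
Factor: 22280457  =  3^1 *509^1*14591^1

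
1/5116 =1/5116= 0.00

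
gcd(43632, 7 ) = 1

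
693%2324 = 693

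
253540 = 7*36220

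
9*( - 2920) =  - 26280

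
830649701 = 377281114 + 453368587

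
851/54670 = 851/54670 = 0.02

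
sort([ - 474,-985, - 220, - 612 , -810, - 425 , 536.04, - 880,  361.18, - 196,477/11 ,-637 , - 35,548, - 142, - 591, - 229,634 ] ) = [ - 985, - 880, - 810, - 637, - 612 , - 591,  -  474, - 425, - 229, - 220, - 196, - 142, - 35, 477/11, 361.18, 536.04, 548, 634] 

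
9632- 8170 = 1462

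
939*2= 1878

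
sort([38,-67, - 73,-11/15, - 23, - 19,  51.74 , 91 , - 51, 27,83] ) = [ - 73, - 67, - 51,- 23,- 19,-11/15,27,38, 51.74, 83,91 ]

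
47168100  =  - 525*( - 89844) 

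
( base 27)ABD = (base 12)4494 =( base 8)16660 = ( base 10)7600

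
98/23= 4+ 6/23 = 4.26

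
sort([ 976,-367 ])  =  [ - 367, 976]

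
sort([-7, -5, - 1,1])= [ - 7, - 5, - 1,  1]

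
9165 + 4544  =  13709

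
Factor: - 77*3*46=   -  10626 = - 2^1*3^1*7^1 * 11^1*23^1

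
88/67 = 88/67 = 1.31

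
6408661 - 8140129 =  - 1731468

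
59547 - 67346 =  - 7799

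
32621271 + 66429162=99050433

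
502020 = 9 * 55780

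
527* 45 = 23715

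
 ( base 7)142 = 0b1001111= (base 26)31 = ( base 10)79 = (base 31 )2H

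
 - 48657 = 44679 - 93336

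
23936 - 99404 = - 75468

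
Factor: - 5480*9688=- 53090240 = - 2^6 * 5^1*7^1*137^1*173^1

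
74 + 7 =81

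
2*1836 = 3672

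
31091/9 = 3454  +  5/9  =  3454.56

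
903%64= 7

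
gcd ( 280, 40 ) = 40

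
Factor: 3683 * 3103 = 11428349 = 29^2 *107^1*127^1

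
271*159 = 43089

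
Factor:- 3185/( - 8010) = 2^( - 1)*3^ ( - 2) * 7^2*13^1*89^(-1 ) = 637/1602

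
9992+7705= 17697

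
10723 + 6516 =17239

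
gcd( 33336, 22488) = 24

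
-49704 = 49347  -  99051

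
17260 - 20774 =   -  3514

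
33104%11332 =10440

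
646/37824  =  323/18912 = 0.02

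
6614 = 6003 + 611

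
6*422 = 2532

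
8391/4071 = 2797/1357 = 2.06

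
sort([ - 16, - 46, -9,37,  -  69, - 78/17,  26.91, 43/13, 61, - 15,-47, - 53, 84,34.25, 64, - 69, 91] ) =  [ - 69, - 69, - 53,  -  47, - 46,-16, - 15, - 9, - 78/17, 43/13,26.91,34.25, 37, 61,64,84 , 91]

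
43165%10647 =577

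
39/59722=3/4594=0.00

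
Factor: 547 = 547^1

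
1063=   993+70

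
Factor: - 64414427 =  - 7^1*11^1*19^1*44029^1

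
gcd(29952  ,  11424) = 96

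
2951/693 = 4 + 179/693 = 4.26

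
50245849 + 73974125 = 124219974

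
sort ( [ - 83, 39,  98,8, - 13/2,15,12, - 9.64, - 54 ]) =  [ - 83, - 54,-9.64, - 13/2, 8,12,15, 39,  98]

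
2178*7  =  15246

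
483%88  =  43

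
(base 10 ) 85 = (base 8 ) 125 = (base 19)49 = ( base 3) 10011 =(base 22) 3j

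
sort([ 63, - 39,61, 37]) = [ - 39,37,61,63] 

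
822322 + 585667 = 1407989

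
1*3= 3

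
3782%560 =422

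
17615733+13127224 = 30742957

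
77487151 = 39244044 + 38243107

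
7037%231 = 107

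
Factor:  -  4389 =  - 3^1*7^1*11^1 * 19^1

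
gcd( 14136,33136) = 152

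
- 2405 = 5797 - 8202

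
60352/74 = 815 + 21/37 = 815.57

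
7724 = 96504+  -  88780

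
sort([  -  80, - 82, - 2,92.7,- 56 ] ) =[-82,-80,  -  56,-2,92.7] 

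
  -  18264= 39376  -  57640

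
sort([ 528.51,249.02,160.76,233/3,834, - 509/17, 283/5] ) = [ - 509/17,283/5, 233/3, 160.76 , 249.02,  528.51,834]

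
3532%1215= 1102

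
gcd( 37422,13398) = 462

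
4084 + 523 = 4607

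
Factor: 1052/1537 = 2^2 * 29^( - 1 ) * 53^( - 1)*263^1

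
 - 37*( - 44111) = 1632107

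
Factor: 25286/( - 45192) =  - 47/84 = - 2^( - 2) * 3^(  -  1)*7^( - 1 )*47^1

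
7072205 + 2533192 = 9605397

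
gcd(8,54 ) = 2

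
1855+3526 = 5381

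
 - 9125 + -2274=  - 11399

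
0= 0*731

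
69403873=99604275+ - 30200402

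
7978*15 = 119670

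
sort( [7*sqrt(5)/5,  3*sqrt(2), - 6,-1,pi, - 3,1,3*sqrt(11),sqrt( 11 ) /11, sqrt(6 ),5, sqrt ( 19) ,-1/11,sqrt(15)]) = [ - 6 ,  -  3 ,-1,-1/11, sqrt(11)/11,1, sqrt ( 6),7*sqrt( 5 )/5,pi, sqrt(15 ),3*sqrt(2), sqrt ( 19),  5 , 3*sqrt(11)]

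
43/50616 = 43/50616 = 0.00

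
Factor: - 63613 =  - 11^1*5783^1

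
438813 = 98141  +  340672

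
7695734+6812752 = 14508486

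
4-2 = 2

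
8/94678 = 4/47339 =0.00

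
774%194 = 192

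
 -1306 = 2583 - 3889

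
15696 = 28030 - 12334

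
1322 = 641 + 681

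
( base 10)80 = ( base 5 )310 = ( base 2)1010000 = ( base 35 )2a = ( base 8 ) 120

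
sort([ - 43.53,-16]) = [-43.53,  -  16 ]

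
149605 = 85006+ 64599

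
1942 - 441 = 1501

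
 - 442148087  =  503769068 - 945917155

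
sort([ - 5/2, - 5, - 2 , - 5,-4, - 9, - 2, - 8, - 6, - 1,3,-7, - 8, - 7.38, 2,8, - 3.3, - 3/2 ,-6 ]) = [ - 9, - 8, - 8, - 7.38,-7, - 6 , - 6, - 5, - 5, - 4,-3.3,-5/2 , - 2 , - 2, - 3/2, -1,2,3,8]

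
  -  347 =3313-3660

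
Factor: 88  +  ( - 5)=83^1 = 83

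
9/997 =9/997 = 0.01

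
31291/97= 31291/97 = 322.59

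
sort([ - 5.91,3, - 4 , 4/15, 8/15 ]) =[ - 5.91, - 4, 4/15,8/15, 3 ] 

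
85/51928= 85/51928= 0.00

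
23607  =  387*61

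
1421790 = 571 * 2490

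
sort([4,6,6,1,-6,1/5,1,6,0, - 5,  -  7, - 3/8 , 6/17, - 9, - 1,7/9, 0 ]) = [ - 9,-7, - 6,-5, - 1, - 3/8 , 0, 0, 1/5,6/17,7/9, 1, 1 , 4, 6,6,6]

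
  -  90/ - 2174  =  45/1087 = 0.04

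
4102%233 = 141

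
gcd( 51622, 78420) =2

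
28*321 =8988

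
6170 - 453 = 5717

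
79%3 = 1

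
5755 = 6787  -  1032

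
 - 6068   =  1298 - 7366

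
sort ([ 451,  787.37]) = [451,787.37]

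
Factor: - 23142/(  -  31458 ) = 7^( - 1 )*19^1 *29^1 *107^(  -  1 ) = 551/749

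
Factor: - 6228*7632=- 2^6 * 3^4 * 53^1*173^1 = - 47532096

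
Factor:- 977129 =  - 131^1 * 7459^1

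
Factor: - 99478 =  - 2^1* 49739^1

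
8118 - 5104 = 3014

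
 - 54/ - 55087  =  54/55087 = 0.00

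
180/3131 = 180/3131 = 0.06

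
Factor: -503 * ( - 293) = 147379 = 293^1  *503^1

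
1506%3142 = 1506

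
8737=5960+2777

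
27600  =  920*30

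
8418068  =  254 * 33142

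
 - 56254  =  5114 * ( - 11 )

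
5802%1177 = 1094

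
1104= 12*92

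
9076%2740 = 856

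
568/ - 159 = -568/159 = - 3.57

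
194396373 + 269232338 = 463628711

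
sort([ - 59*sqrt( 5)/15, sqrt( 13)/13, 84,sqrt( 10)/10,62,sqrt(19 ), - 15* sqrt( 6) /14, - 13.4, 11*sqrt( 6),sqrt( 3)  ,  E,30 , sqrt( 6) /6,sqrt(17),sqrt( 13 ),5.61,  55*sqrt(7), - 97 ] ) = [-97, - 13.4, - 59*sqrt( 5)/15,-15*sqrt(6 )/14, sqrt( 13)/13,sqrt( 10) /10,  sqrt( 6) /6, sqrt( 3),E,sqrt( 13),sqrt(17 ),sqrt( 19),  5.61,11*sqrt( 6 ),30,  62,84, 55*sqrt ( 7) ]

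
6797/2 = 6797/2 = 3398.50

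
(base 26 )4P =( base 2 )10000001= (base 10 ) 129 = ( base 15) 89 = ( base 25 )54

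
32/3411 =32/3411 = 0.01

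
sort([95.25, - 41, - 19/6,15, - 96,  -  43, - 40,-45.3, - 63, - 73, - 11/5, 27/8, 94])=[ - 96, - 73, - 63,- 45.3,- 43, - 41, - 40, -19/6, -11/5, 27/8, 15, 94,95.25]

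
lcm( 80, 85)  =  1360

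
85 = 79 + 6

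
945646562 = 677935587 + 267710975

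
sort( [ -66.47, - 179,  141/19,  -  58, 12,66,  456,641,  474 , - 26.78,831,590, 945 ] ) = [ - 179, - 66.47, - 58, - 26.78, 141/19, 12, 66,  456, 474, 590, 641, 831, 945]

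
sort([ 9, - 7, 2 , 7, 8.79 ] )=[ - 7,  2, 7,8.79,9]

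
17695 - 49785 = - 32090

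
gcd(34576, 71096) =8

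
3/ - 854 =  - 1 + 851/854 = -0.00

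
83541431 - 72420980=11120451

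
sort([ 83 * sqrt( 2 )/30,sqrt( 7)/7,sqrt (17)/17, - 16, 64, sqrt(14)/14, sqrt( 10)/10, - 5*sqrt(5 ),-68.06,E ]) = [  -  68.06, - 16, - 5*sqrt( 5 ), sqrt( 17 ) /17, sqrt( 14)/14, sqrt( 10)/10, sqrt( 7)/7, E, 83 * sqrt( 2)/30, 64] 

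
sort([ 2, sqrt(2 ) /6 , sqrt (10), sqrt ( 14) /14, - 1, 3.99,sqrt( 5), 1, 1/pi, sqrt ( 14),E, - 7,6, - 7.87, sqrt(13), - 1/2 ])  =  [ - 7.87, - 7,-1, - 1/2,sqrt( 2 )/6, sqrt (14)/14, 1/pi,1,2, sqrt( 5), E,sqrt(10) , sqrt (13),sqrt(14 ),3.99, 6]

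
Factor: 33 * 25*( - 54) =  - 44550 = - 2^1 * 3^4*5^2*11^1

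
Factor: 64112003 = 64112003^1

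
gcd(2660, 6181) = 7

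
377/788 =377/788 = 0.48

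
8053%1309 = 199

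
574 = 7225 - 6651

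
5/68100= 1/13620  =  0.00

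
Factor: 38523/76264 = 2^(-3) * 3^1*9533^ ( - 1)*12841^1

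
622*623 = 387506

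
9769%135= 49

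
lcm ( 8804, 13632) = 422592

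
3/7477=3/7477=0.00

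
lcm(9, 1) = 9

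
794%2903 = 794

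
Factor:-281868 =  - 2^2*3^1*83^1*283^1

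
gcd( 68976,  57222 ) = 18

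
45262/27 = 1676 + 10/27 = 1676.37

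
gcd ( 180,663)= 3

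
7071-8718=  - 1647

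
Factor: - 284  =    -  2^2 * 71^1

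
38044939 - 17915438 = 20129501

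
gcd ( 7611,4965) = 3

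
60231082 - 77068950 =  -  16837868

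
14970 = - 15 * ( - 998 )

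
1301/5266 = 1301/5266= 0.25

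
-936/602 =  - 2  +  134/301 =- 1.55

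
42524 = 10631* 4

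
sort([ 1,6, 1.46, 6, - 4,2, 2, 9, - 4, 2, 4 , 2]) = [-4 , - 4,1, 1.46,2,2, 2,2, 4,6, 6, 9] 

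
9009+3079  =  12088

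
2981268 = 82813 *36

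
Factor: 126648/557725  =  2^3*3^2*5^( - 2 )*7^( - 1 ) * 1759^1*3187^( - 1 ) 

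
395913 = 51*7763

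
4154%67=0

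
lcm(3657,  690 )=36570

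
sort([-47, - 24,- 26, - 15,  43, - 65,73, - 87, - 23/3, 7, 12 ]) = [ - 87, - 65, - 47, - 26,-24, - 15,  -  23/3,7, 12, 43, 73]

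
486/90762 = 81/15127  =  0.01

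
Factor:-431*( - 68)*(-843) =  - 24706644 = - 2^2 * 3^1*17^1 * 281^1* 431^1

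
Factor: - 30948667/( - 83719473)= 3^( - 1) * 857^( - 1)*32563^ ( - 1)*30948667^1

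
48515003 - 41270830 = 7244173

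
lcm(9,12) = 36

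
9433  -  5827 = 3606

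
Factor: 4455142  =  2^1 * 41^1*54331^1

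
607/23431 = 607/23431 = 0.03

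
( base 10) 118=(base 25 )4I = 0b1110110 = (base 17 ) 6G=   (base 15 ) 7D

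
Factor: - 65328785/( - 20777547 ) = 3^(-1 )* 5^1*  7^( - 1)*41^1 * 809^( -1)* 1223^(- 1) * 318677^1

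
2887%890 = 217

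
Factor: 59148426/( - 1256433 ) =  - 19716142/418811 = - 2^1*857^1*11503^1 *418811^ ( - 1 )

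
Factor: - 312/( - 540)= 26/45 = 2^1 * 3^(-2)*5^(-1)*13^1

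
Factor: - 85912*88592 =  - 7611115904 = - 2^7*7^2 *113^1*10739^1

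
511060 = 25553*20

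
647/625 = 1 + 22/625 = 1.04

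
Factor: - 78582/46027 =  - 2^1*3^1*7^1 * 1871^1*46027^( - 1 )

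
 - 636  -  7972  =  -8608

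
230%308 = 230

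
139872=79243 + 60629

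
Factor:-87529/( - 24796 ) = 2^ ( - 2)*13^1*6199^( - 1 )*6733^1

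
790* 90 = 71100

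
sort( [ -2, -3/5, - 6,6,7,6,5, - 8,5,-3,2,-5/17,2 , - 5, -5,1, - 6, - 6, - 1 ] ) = [ - 8, - 6, - 6,-6, - 5, - 5,  -  3 ,-2, - 1, - 3/5, - 5/17, 1,2,2, 5,5,6,6, 7]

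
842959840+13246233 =856206073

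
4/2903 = 4/2903 = 0.00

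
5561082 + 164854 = 5725936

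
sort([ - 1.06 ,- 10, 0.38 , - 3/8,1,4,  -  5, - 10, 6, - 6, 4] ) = [ - 10,-10, -6 , - 5, - 1.06, - 3/8, 0.38,1, 4, 4, 6] 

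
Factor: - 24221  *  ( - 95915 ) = 2323157215 = 5^1*53^1*457^1 *19183^1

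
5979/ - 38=- 5979/38  =  -157.34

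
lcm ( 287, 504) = 20664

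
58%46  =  12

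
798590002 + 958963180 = 1757553182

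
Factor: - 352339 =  - 13^1  *  27103^1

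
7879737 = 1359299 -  - 6520438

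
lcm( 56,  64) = 448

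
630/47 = 630/47 = 13.40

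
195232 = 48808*4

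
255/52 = 255/52 = 4.90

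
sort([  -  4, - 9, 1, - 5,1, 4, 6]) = [ - 9,-5  ,- 4, 1,1, 4, 6] 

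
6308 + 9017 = 15325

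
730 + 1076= 1806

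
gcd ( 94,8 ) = 2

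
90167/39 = 2311 + 38/39=2311.97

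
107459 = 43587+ 63872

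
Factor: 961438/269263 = 2^1*17^(-1)*19^1*47^( - 1)*337^( - 1 ) * 25301^1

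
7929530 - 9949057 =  - 2019527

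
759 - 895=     -  136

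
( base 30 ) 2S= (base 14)64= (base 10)88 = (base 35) 2i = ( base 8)130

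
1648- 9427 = - 7779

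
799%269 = 261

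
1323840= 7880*168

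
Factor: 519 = 3^1*173^1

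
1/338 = 1/338  =  0.00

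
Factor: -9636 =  - 2^2* 3^1*11^1*73^1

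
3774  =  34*111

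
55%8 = 7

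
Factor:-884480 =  - 2^8* 5^1 * 691^1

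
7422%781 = 393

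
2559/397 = 6+ 177/397 = 6.45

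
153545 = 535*287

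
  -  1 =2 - 3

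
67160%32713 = 1734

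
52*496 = 25792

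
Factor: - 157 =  - 157^1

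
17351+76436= 93787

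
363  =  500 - 137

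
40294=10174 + 30120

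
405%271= 134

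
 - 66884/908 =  -16721/227 = - 73.66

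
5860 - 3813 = 2047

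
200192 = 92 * 2176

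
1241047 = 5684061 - 4443014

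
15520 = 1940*8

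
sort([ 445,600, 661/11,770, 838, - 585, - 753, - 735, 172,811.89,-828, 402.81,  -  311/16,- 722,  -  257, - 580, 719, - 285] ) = [-828, - 753, - 735, - 722, - 585 ,  -  580,-285, - 257, - 311/16,661/11,172,402.81,445,600,  719 , 770, 811.89, 838] 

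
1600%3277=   1600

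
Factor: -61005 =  - 3^1*5^1*7^2*83^1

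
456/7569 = 152/2523 = 0.06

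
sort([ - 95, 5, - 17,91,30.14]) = [ - 95, - 17, 5 , 30.14,91 ]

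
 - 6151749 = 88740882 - 94892631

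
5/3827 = 5/3827 =0.00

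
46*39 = 1794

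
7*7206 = 50442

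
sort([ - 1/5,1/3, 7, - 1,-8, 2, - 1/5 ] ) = [ - 8, - 1 , - 1/5, - 1/5,1/3, 2,7]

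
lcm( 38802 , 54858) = 1590882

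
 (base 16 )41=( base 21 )32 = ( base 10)65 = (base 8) 101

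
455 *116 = 52780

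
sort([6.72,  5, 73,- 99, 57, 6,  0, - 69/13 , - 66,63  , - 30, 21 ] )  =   [ - 99 , - 66, - 30,- 69/13, 0,  5, 6, 6.72, 21, 57,  63, 73]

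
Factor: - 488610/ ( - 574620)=267/314= 2^(-1 )*3^1 * 89^1* 157^(-1) 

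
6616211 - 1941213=4674998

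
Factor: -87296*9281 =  - 2^8 * 11^1*31^1 * 9281^1 = -810194176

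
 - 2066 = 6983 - 9049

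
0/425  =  0 = 0.00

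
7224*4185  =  30232440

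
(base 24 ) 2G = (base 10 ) 64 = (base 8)100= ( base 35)1T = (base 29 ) 26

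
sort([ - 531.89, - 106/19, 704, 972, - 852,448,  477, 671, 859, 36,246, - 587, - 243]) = [ - 852, - 587, - 531.89,  -  243 , - 106/19, 36, 246, 448,477,671,704, 859,972]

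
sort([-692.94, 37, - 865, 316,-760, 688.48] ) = [ - 865, - 760, - 692.94,37,316, 688.48]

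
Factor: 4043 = 13^1 * 311^1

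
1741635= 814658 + 926977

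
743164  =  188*3953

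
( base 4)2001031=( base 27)b97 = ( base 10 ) 8269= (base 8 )20115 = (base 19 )13H4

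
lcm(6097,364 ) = 24388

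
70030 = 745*94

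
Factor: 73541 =13^1 * 5657^1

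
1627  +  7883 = 9510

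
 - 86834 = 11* ( - 7894)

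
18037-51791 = -33754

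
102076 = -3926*( - 26)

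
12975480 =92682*140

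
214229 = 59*3631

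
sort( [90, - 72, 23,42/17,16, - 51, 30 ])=[ - 72, -51, 42/17, 16, 23,30, 90]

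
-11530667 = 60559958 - 72090625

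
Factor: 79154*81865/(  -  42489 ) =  - 2^1*3^( - 2)*5^1*7^1*19^1*2083^1*2339^1*4721^( - 1) =- 6479942210/42489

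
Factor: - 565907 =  - 565907^1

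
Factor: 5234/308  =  2^( - 1)*7^( - 1 ) * 11^( - 1 )*2617^1 = 2617/154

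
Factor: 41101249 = 7^2*43^1*19507^1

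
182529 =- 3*(  -  60843)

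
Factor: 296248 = 2^3 *19^1 * 1949^1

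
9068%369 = 212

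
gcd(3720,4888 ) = 8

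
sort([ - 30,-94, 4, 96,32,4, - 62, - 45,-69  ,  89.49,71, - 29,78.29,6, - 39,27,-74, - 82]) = [  -  94 , - 82 ,- 74, - 69, - 62, - 45, - 39, - 30 , - 29 , 4  ,  4, 6 , 27, 32  ,  71,78.29, 89.49, 96 ] 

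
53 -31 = 22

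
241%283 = 241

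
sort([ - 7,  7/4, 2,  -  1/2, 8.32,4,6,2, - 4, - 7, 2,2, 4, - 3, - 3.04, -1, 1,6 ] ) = [ - 7 , - 7 ,- 4, - 3.04,  -  3, - 1,- 1/2,1,7/4,2,  2,2, 2,4,4,6, 6 , 8.32 ]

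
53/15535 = 53/15535 = 0.00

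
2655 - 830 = 1825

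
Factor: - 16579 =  - 59^1 * 281^1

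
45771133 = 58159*787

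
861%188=109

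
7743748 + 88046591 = 95790339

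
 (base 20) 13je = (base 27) D49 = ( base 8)22572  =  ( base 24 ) gfi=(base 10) 9594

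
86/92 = 43/46 = 0.93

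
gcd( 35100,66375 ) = 225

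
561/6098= 561/6098 = 0.09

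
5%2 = 1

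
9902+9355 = 19257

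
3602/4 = 1801/2  =  900.50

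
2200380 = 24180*91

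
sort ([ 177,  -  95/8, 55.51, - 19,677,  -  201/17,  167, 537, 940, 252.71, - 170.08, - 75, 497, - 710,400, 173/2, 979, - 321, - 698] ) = [  -  710,-698, - 321,- 170.08, - 75,-19,-95/8, - 201/17,55.51, 173/2,167, 177,252.71,400, 497, 537, 677,940, 979]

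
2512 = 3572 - 1060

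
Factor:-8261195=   -5^1*197^1*8387^1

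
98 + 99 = 197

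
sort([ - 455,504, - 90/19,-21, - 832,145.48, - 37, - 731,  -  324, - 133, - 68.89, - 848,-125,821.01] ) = [ - 848, - 832, - 731,-455, - 324,- 133, - 125, - 68.89, - 37, - 21, - 90/19, 145.48, 504,821.01 ] 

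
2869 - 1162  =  1707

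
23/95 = 23/95= 0.24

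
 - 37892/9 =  - 4211 + 7/9 = - 4210.22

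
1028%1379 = 1028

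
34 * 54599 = 1856366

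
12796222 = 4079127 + 8717095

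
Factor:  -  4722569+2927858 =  - 1794711 = -3^1*107^1 *5591^1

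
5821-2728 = 3093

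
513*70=35910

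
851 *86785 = 73854035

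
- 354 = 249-603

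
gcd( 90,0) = 90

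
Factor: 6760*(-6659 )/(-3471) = 3462680/267 = 2^3*3^( -1)*5^1*13^1*89^ ( - 1 ) * 6659^1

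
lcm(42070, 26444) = 925540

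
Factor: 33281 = 23^1  *1447^1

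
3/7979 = 3/7979 = 0.00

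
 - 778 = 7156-7934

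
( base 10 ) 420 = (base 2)110100100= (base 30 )E0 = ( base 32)d4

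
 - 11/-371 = 11/371 = 0.03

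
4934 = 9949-5015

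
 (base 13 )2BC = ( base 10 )493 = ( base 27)i7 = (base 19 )16i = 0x1ED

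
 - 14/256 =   -  1 + 121/128 = - 0.05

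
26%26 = 0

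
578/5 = 115 + 3/5=115.60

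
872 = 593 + 279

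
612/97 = 6 + 30/97= 6.31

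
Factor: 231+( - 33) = 198 = 2^1 * 3^2 * 11^1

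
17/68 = 1/4=0.25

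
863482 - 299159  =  564323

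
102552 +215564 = 318116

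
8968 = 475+8493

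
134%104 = 30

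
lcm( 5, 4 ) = 20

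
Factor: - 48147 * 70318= - 3385600746 = - 2^1 *3^1*11^1*1459^1*35159^1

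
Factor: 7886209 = 1783^1*4423^1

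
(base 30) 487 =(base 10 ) 3847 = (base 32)3O7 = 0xf07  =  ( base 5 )110342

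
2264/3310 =1132/1655 =0.68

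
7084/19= 7084/19 = 372.84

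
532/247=2+2/13 = 2.15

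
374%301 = 73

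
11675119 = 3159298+8515821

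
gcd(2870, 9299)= 1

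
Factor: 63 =3^2*7^1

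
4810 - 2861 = 1949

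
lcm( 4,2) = 4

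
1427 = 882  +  545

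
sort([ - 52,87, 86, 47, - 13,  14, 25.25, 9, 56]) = [ - 52, - 13, 9, 14, 25.25, 47,56, 86, 87 ] 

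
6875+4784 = 11659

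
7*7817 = 54719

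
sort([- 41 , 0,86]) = [ - 41, 0,86]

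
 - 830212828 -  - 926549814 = 96336986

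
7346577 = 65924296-58577719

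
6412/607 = 6412/607 = 10.56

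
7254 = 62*117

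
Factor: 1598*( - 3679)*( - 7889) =46379762338= 2^1*7^3*13^1*17^1*23^1*47^1 * 283^1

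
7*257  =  1799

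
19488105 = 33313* 585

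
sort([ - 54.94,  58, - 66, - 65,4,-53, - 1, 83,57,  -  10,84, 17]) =[ - 66, - 65,-54.94, - 53, - 10, - 1, 4,17,57,58,83, 84 ]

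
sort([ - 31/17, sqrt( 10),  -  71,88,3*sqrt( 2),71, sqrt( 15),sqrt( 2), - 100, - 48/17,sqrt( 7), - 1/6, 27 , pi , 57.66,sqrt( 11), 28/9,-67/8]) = [ - 100,- 71, - 67/8,-48/17,  -  31/17,- 1/6,sqrt( 2), sqrt (7), 28/9,pi, sqrt (10 ),sqrt( 11), sqrt ( 15 ), 3*sqrt( 2),  27 , 57.66, 71, 88 ] 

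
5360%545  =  455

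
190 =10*19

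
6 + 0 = 6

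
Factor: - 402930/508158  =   - 5^1*7^( - 1)*11^2*109^(-1)=- 605/763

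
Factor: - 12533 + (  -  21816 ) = -7^2*701^1 =-34349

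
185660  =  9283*20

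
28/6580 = 1/235=0.00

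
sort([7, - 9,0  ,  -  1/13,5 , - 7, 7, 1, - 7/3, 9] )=[ - 9, - 7, - 7/3, - 1/13, 0, 1, 5,7 , 7, 9 ] 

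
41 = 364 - 323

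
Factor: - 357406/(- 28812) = 2^( - 1 )*3^( - 1)*7^ ( - 1)*521^1 = 521/42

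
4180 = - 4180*(-1)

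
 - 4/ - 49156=1/12289= 0.00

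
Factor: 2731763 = 19^1*61^1*2357^1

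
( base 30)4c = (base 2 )10000100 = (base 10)132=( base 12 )b0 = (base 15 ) 8c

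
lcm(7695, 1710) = 15390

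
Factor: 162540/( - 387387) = -60/143 = - 2^2*3^1 * 5^1*11^( - 1 )*13^(- 1)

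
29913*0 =0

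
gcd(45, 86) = 1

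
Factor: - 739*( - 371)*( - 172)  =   - 2^2*7^1*43^1*53^1*739^1  =  -47157068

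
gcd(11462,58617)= 1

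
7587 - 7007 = 580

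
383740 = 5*76748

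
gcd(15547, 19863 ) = 1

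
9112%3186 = 2740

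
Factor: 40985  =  5^1 * 7^1*1171^1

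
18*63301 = 1139418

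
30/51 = 10/17 =0.59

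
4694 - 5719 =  - 1025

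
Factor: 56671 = 56671^1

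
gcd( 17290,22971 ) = 247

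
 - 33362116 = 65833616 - 99195732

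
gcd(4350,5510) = 290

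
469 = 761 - 292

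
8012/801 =8012/801=10.00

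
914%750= 164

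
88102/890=44051/445 = 98.99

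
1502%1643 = 1502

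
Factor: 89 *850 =75650=2^1  *5^2*17^1*89^1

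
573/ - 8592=-1  +  2673/2864 = - 0.07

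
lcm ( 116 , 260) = 7540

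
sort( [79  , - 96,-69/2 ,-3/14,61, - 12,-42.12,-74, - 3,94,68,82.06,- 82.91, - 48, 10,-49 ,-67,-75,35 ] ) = [ - 96, - 82.91, - 75,-74,-67,-49,-48, - 42.12,-69/2,  -  12, - 3, - 3/14,10,35,61, 68,79, 82.06,94]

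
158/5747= 158/5747=0.03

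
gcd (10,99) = 1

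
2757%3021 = 2757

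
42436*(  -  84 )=  -  3564624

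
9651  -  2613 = 7038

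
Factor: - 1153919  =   - 13^1 * 37^1*2399^1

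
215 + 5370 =5585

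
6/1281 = 2/427 = 0.00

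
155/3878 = 155/3878 = 0.04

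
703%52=27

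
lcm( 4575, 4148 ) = 311100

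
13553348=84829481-71276133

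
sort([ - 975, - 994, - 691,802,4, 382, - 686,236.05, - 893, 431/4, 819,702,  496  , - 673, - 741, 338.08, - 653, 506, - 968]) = [- 994, - 975, - 968, - 893, - 741, - 691, - 686, - 673, - 653, 4, 431/4,  236.05,338.08, 382, 496,506, 702, 802, 819 ] 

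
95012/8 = 23753/2 = 11876.50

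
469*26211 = 12292959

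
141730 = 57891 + 83839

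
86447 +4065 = 90512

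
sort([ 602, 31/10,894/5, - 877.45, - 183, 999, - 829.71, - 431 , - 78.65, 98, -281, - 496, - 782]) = [  -  877.45,-829.71, - 782, - 496, - 431, - 281, - 183, -78.65, 31/10, 98, 894/5, 602 , 999 ]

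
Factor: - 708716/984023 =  - 2^2*53^1*829^ ( - 1)*1187^( - 1 )*3343^1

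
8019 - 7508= 511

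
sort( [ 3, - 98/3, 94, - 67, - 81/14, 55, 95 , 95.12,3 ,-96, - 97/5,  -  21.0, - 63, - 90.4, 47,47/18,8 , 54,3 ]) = [ - 96 , - 90.4 , - 67 , - 63, - 98/3, - 21.0, - 97/5, - 81/14, 47/18 , 3 , 3, 3,8 , 47, 54,55 , 94,95,95.12]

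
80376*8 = 643008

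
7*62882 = 440174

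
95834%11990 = 11904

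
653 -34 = 619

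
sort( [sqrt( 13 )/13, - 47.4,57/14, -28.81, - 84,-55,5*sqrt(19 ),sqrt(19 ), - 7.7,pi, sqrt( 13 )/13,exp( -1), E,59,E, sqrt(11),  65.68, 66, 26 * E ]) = [ - 84, - 55, - 47.4, - 28.81, - 7.7, sqrt( 13)/13,  sqrt( 13)/13 , exp(  -  1 ),E, E,pi,sqrt( 11),57/14, sqrt( 19),5 * sqrt(19), 59,65.68,66, 26* E]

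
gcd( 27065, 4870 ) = 5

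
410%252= 158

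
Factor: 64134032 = 2^4*4008377^1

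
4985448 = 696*7163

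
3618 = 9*402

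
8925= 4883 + 4042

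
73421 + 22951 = 96372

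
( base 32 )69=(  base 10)201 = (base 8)311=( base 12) 149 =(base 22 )93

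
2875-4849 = - 1974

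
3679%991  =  706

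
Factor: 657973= 657973^1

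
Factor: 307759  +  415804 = 723563^1  =  723563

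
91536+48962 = 140498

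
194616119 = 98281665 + 96334454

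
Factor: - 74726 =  - 2^1*37363^1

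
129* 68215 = 8799735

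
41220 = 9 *4580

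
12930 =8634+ 4296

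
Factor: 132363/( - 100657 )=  - 693/527= - 3^2*7^1*11^1*17^( - 1)*31^( - 1 )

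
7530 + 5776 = 13306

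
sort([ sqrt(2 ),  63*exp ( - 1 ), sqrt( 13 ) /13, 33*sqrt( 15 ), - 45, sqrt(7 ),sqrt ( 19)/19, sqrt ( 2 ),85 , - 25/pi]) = [ - 45, - 25/pi,sqrt ( 19) /19, sqrt(13)/13 , sqrt (2) , sqrt( 2),sqrt(7), 63*exp( - 1 ),85, 33*sqrt( 15 )]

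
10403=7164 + 3239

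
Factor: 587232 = 2^5*3^2*2039^1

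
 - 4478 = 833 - 5311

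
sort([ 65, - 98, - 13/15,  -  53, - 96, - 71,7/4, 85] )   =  [ - 98,  -  96, - 71, - 53, - 13/15, 7/4  ,  65,  85]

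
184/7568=23/946 = 0.02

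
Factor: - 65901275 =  - 5^2 *11^1*239641^1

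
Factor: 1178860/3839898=589430/1919949 = 2^1*3^ ( - 1)*5^1*58943^1 *639983^( - 1)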